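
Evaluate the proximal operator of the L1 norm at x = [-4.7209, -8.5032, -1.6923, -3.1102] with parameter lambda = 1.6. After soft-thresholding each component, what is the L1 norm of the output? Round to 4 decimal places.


Soft-thresholding with lambda = 1.6:
prox(-4.7209) = sign(-4.7209)*max(|-4.7209| - 1.6, 0) = -3.1209
prox(-8.5032) = sign(-8.5032)*max(|-8.5032| - 1.6, 0) = -6.9032
prox(-1.6923) = sign(-1.6923)*max(|-1.6923| - 1.6, 0) = -0.0923
prox(-3.1102) = sign(-3.1102)*max(|-3.1102| - 1.6, 0) = -1.5102
prox(x) = [-3.1209, -6.9032, -0.0923, -1.5102]
||prox(x)||_1 = 3.1209 + 6.9032 + 0.0923 + 1.5102 = 11.6266


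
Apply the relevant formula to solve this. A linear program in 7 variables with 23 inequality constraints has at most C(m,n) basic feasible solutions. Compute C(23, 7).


Each vertex corresponds to some choice of n active constraints out of m, so the number of vertices is at most C(m, n) = m! / (n!(m-n)!).
m = 23, n = 7
Numerator: 23 * 22 * 21 * 20 * 19 * 18 * 17
Denominator: 7! = 5040
C(23, 7) = 245157


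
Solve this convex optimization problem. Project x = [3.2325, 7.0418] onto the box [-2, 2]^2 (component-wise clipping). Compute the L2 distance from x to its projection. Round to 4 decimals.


Project each component onto [-2, 2].
clip(3.2325) = 2.0, clip(7.0418) = 2.0
Projection = [2.0, 2.0]
Squared diffs: [1.5191, 25.4197]
Distance = sqrt(26.9388) = 5.1903


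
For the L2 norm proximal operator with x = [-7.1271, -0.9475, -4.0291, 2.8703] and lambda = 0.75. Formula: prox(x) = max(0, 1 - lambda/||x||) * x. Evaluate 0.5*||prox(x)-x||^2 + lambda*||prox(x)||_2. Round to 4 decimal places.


Step 1: Compute ||x||.
||x|| = 8.7273
Step 2: Compute scaling factor.
scale = max(0, 1 - 0.75/8.7273) = 0.9141
Step 3: prox(x) = [-6.5146, -0.8661, -3.6828, 2.6236]
||prox(x)|| = 7.9773
Step 4: Proximal objective.
0.5*||prox-x||^2 = 0.2813
lambda*||prox|| = 5.983
Total = 6.2642


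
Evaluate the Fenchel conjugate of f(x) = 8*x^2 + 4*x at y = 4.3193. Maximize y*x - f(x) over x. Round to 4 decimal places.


f*(y) = sup_x {y*x - a*x^2 - b*x} = sup_x {(y-b)*x - a*x^2}
FOC: (y - b) - 2a*x = 0 => x* = (y - b)/(2a)
x* = (4.3193 - 4)/(2*8) = 0.02
f*(4.3193) = (y-b)^2/(4a) = (4.3193 - 4)^2/(4*8)
= 0.102/32 = 0.0032


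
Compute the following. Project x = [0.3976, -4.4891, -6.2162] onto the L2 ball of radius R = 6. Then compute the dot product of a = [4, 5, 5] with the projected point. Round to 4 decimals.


Step 1: Compute ||x|| (intermediates to 6 decimals).
||x|| = sqrt(0.3976^2 + (-4.4891)^2 + (-6.2162)^2) = 7.677972
Step 2: Project.
Since ||x|| > R, scale = R/||x|| = 6/7.677972 = 0.781456, proj(x) = scale * x
proj(x) = [0.310707, -3.508034, -4.857687]
Step 3: Dot product.
a^T * proj(x) = 4*0.310707 + 5*(-3.508034) + 5*(-4.857687) = -40.5858


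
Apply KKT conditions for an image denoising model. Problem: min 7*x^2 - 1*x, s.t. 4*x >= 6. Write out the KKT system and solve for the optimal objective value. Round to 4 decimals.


Step 1: Try lambda = 0 (constraint inactive).
x_unc = 1/(2*7) = 0.0714
Check: 4*0.0714 = 0.2856 < 6 -- violated!
Step 2: Constraint must be active: 4*x = 6
x* = 6/4 = 1.5
lambda = (2*7*1.5 - 1)/4 = 5.0
Step 3: Compute optimal value.
f(x*) = 7*1.5^2 - 1*1.5 = 14.25


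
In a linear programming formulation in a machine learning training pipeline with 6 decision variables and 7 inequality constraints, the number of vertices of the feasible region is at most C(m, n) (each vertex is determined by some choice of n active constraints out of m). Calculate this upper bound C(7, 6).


Each vertex corresponds to some choice of n active constraints out of m, so the number of vertices is at most C(m, n) = m! / (n!(m-n)!).
m = 7, n = 6
Numerator: 7 * 6 * 5 * 4 * 3 * 2
Denominator: 6! = 720
C(7, 6) = 7


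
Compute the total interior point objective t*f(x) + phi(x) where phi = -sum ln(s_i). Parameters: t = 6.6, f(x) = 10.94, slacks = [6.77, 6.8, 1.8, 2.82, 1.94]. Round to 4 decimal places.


Step 1: Compute log-barrier.
ln values: [1.9125, 1.9169, 0.5878, 1.0367, 0.6627]
phi = -(1.9125 + 1.9169 + 0.5878 + 1.0367 + 0.6627) = -6.1166
Step 2: Compute augmented objective.
t*f(x) = 6.6*10.94 = 72.204
Total = 72.204 - 6.1166 = 66.0874


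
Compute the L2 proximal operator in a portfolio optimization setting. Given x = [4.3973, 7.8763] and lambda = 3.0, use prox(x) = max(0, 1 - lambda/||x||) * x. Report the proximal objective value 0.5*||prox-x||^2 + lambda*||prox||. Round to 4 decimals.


Step 1: Compute ||x||.
||x|| = 9.0207
Step 2: Compute scaling factor.
scale = max(0, 1 - 3.0/9.0207) = 0.6674
Step 3: prox(x) = [2.9349, 5.2569]
||prox(x)|| = 6.0207
Step 4: Proximal objective.
0.5*||prox-x||^2 = 4.5
lambda*||prox|| = 18.0621
Total = 22.562


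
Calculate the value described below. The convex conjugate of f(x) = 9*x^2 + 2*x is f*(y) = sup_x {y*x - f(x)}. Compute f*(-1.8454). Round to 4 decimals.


f*(y) = sup_x {y*x - a*x^2 - b*x} = sup_x {(y-b)*x - a*x^2}
FOC: (y - b) - 2a*x = 0 => x* = (y - b)/(2a)
x* = (-1.8454 - 2)/(2*9) = -0.2136
f*(-1.8454) = (y-b)^2/(4a) = (-1.8454 - 2)^2/(4*9)
= 14.7871/36 = 0.4108


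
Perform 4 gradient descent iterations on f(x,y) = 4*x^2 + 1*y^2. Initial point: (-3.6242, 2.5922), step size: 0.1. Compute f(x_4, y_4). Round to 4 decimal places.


Gradient descent on f(x,y) = 4*x^2 + 1*y^2.
Starting point: (-3.6242, 2.5922), alpha = 0.1
Step 1: grad_x = 2*4*-3.6242 = -28.9936, grad_y = 2*1*2.5922 = 5.1844
  x_1 = -3.6242 - 0.1*-28.9936 = -0.7248
  y_1 = 2.5922 - 0.1*5.1844 = 2.0738
Step 2: grad_x = 2*4*-0.7248 = -5.7987, grad_y = 2*1*2.0738 = 4.1475
  x_2 = -0.7248 - 0.1*-5.7987 = -0.145
  y_2 = 2.0738 - 0.1*4.1475 = 1.659
Step 3: grad_x = 2*4*-0.145 = -1.1597, grad_y = 2*1*1.659 = 3.318
  x_3 = -0.145 - 0.1*-1.1597 = -0.029
  y_3 = 1.659 - 0.1*3.318 = 1.3272
Step 4: grad_x = 2*4*-0.029 = -0.2319, grad_y = 2*1*1.3272 = 2.6544
  x_4 = -0.029 - 0.1*-0.2319 = -0.0058
  y_4 = 1.3272 - 0.1*2.6544 = 1.0618
f(-0.0058, 1.0618) = 4*(-0.0058)^2 + 1*1.0618^2 = 1.1275


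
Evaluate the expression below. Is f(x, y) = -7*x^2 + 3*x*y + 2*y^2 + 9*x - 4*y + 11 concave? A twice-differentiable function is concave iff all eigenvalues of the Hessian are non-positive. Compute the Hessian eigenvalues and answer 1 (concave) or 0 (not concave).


The Hessian of f(x,y) = -7*x^2 + 3*x*y + 2*y^2 + 9*x - 4*y + 11 is:
H = [[-14, 3], [3, 4]]
Trace = -14 + 4 = -10
Determinant = -14*4 - (3)^2 = -65
Discriminant = (-10)^2 - 4*-65 = 360.0
Eigenvalues: lambda_1 = -14.4868, lambda_2 = 4.4868
The function is not concave.

0


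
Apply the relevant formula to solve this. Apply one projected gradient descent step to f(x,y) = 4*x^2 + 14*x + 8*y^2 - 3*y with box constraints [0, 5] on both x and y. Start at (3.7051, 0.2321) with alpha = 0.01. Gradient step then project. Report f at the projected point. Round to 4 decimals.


Step 1: Compute gradient at (3.7051, 0.2321).
grad_x = 2*4*3.7051 + 14 = 43.6408
grad_y = 2*8*0.2321 - 3 = 0.7136
Step 2: Gradient step.
x_raw = 3.7051 - 0.01*43.6408 = 3.2687
y_raw = 0.2321 - 0.01*0.7136 = 0.225
Step 3: Project onto [0, 5].
x_proj = clip(3.2687) = 3.2687
y_proj = clip(0.225) = 0.225
Step 4: Evaluate f.
f(3.2687, 0.225) = 88.2291


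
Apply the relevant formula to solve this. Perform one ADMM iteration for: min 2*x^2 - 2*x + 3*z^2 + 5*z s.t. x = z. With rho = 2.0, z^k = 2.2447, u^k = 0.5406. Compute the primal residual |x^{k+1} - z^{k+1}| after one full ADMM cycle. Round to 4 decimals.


ADMM iteration with rho = 2.0, z^k = 2.2447, u^k = 0.5406
Step 1: x-update.
Minimize 2*x^2 - 2*x + (2.0/2)*(x - 2.2447 + 0.5406)^2
FOC: (2*2 + 2.0)*x = 2 + 2.0*(2.2447 - 0.5406)
x^{k+1} = 0.9014
Step 2: z-update.
Minimize 3*z^2 + 5*z + (2.0/2)*(0.9014 - z + 0.5406)^2
FOC: (2*3 + 2.0)*z = -5 + 2.0*(0.9014 + 0.5406)
z^{k+1} = -0.2645
Step 3: u-update.
u^{k+1} = 0.5406 + 0.9014 + 0.2645 = 1.7065
Step 4: Primal residual = |0.9014 + 0.2645| = 1.1659


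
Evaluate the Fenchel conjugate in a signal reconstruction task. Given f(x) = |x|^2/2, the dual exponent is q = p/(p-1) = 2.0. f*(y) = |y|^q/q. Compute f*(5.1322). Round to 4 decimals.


The conjugate exponent q satisfies 1/p + 1/q = 1.
p = 2, so q = 2/(2 - 1) = 2.0
|y|^q = 5.1322^2.0 = 26.3395
f*(5.1322) = 26.3395 / 2.0 = 13.1697


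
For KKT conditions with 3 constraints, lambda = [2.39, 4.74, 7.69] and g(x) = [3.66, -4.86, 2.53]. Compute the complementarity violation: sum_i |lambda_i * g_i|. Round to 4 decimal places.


KKT complementary slackness check:
lambda_1 * g_1 = 2.39 * 3.66 = 8.7474
lambda_2 * g_2 = 4.74 * -4.86 = -23.0364
lambda_3 * g_3 = 7.69 * 2.53 = 19.4557
Total violation = 8.7474 + 23.0364 + 19.4557 = 51.2395


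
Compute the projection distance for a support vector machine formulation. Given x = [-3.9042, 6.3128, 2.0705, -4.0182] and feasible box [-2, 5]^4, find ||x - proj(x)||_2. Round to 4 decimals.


Project each component onto [-2, 5].
clip(-3.9042) = -2.0, clip(6.3128) = 5.0, clip(2.0705) = 2.0705, clip(-4.0182) = -2.0
Projection = [-2.0, 5.0, 2.0705, -2.0]
Squared diffs: [3.626, 1.7234, 0.0, 4.0731]
Distance = sqrt(9.4225) = 3.0696


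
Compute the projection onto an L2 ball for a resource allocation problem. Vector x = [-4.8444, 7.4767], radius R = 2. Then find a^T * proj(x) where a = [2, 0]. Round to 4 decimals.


Step 1: Compute ||x|| (intermediates to 6 decimals).
||x|| = sqrt((-4.8444)^2 + 7.4767^2) = 8.908942
Step 2: Project.
Since ||x|| > R, scale = R/||x|| = 2/8.908942 = 0.224494, proj(x) = scale * x
proj(x) = [-1.087539, 1.678474]
Step 3: Dot product.
a^T * proj(x) = 2*(-1.087539) + 0*1.678474 = -2.1751


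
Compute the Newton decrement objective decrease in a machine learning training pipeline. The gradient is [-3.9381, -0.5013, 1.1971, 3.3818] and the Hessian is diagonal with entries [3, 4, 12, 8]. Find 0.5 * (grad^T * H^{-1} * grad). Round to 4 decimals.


Step 1: H is diagonal, so H^(-1) * g = [-1.3127, -0.1253, 0.0998, 0.4227].
Step 2: g^T H^(-1) g = sum_i g_i^2 / H_ii
  = (-3.9381)^2/3 + (-0.5013)^2/4 + (1.1971)^2/12 + (3.3818)^2/8
  = 5.1695 + 0.0628 + 0.1194 + 1.4296 = 6.7814
Step 3: Objective decrease = 0.5 * g^T H^(-1) g = 3.3907


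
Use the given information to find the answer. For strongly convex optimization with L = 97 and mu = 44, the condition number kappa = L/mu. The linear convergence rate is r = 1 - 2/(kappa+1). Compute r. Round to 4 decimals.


Step 1: Compute the condition number.
kappa = L/mu = 97/44 = 2.2045
Step 2: Compute the convergence rate.
r = 1 - 2/(kappa + 1) = 1 - 2*mu/(L + mu) = (L - mu)/(L + mu) = 53/141 = 0.3759


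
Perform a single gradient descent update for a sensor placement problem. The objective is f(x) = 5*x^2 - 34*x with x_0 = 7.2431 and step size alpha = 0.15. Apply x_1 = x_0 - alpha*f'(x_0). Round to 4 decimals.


We compute the gradient at x_0 and apply the update.
f'(x) = 10*x - 34
f'(7.2431) = 10*7.2431 - 34 = 38.431
x_1 = 7.2431 - 0.15*38.431 = 1.4785


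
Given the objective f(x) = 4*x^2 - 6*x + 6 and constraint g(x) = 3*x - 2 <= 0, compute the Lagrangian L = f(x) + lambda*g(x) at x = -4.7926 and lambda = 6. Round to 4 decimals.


Step 1: Evaluate f(x).
f(-4.7926) = 4*(-4.7926)^2 - 6*(-4.7926) + 6 = 126.6317
Step 2: Evaluate g(x).
g(-4.7926) = 3*-4.7926 - 2 = -16.3778
Step 3: Compute Lagrangian.
L = 126.6317 + 6*-16.3778 = 28.3649


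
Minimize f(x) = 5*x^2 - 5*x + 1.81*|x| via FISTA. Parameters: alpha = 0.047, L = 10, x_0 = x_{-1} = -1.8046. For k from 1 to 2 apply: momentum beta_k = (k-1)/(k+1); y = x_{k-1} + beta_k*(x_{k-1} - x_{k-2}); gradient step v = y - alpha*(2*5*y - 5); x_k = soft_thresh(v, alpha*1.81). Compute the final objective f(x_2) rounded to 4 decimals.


FISTA on f(x) = 5*x^2 - 5*x + 1.81*|x|
L = 10, alpha = 0.047
Iteration 1: beta = 0.0, y = -1.8046 + 0.0*(-1.8046 + 1.8046) = -1.8046
  grad(y) = -23.046, v = y - alpha*grad = -0.7214
  prox(v) = soft_thresh(-0.7214, 0.0851) = -0.6364
Iteration 2: beta = 0.3333, y = -0.6364 + 0.3333*(-0.6364 + 1.8046) = -0.247
  grad(y) = -7.4696, v = y - alpha*grad = 0.1041
  prox(v) = soft_thresh(0.1041, 0.0851) = 0.019
f(x_2) = 5*0.019^2 - 5*0.019 + 1.81*|0.019| = -0.0589


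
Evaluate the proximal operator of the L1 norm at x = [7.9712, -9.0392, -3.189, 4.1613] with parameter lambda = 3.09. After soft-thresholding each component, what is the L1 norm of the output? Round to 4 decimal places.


Soft-thresholding with lambda = 3.09:
prox(7.9712) = sign(7.9712)*max(|7.9712| - 3.09, 0) = 4.8812
prox(-9.0392) = sign(-9.0392)*max(|-9.0392| - 3.09, 0) = -5.9492
prox(-3.189) = sign(-3.189)*max(|-3.189| - 3.09, 0) = -0.099
prox(4.1613) = sign(4.1613)*max(|4.1613| - 3.09, 0) = 1.0713
prox(x) = [4.8812, -5.9492, -0.099, 1.0713]
||prox(x)||_1 = 4.8812 + 5.9492 + 0.099 + 1.0713 = 12.0007


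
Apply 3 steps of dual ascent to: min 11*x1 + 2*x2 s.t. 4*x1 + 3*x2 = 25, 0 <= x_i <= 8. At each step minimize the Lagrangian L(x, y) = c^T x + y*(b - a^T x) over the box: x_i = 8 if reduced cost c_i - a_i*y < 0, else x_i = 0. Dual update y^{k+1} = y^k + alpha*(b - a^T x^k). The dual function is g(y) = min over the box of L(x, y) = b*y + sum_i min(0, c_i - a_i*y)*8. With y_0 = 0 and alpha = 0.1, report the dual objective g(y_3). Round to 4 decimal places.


Dual ascent for LP: min 11*x1 + 2*x2, 4*x1 + 3*x2 = 25, 0 <= x_i <= 8
Step 1: y^k = 0.0, reduced costs: (11.0, 2.0)
  x^k = (0.0, 0.0), subgradient = b - a^T x = 25.0
  y^{k+1} = 0.0 + 0.1*25.0 = 2.5
Step 2: y^k = 2.5, reduced costs: (1.0, -5.5)
  x^k = (0.0, 8.0), subgradient = b - a^T x = 1.0
  y^{k+1} = 2.5 + 0.1*1.0 = 2.6
Step 3: y^k = 2.6, reduced costs: (0.6, -5.8)
  x^k = (0.0, 8.0), subgradient = b - a^T x = 1.0
  y^{k+1} = 2.6 + 0.1*1.0 = 2.7
Dual objective at y_3 = 2.7: reduced costs (0.2, -6.1), box minimizer x = (0.0, 8.0)
g(y_3) = b*y + (c1 - a1*y)*x1 + (c2 - a2*y)*x2 = 25*2.7 + 0.2*0.0 + (-6.1)*8.0 = 67.5 + 0.0 - 48.8 = 18.7


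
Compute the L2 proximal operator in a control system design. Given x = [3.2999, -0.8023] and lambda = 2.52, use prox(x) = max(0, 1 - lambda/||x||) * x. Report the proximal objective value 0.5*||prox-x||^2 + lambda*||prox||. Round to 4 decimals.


Step 1: Compute ||x||.
||x|| = 3.396
Step 2: Compute scaling factor.
scale = max(0, 1 - 2.52/3.396) = 0.258
Step 3: prox(x) = [0.8512, -0.207]
||prox(x)|| = 0.876
Step 4: Proximal objective.
0.5*||prox-x||^2 = 3.1752
lambda*||prox|| = 2.2075
Total = 5.3828


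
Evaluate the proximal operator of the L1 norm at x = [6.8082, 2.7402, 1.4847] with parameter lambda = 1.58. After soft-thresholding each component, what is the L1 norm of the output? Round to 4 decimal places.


Soft-thresholding with lambda = 1.58:
prox(6.8082) = sign(6.8082)*max(|6.8082| - 1.58, 0) = 5.2282
prox(2.7402) = sign(2.7402)*max(|2.7402| - 1.58, 0) = 1.1602
prox(1.4847) = sign(1.4847)*max(|1.4847| - 1.58, 0) = 0.0
prox(x) = [5.2282, 1.1602, 0.0]
||prox(x)||_1 = 5.2282 + 1.1602 + 0.0 = 6.3884


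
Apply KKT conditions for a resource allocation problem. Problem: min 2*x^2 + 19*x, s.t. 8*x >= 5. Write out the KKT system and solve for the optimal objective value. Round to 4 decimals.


Step 1: Try lambda = 0 (constraint inactive).
x_unc = -19/(2*2) = -4.75
Check: 8*-4.75 = -38.0 < 5 -- violated!
Step 2: Constraint must be active: 8*x = 5
x* = 5/8 = 0.625
lambda = (2*2*0.625 + 19)/8 = 2.6875
Step 3: Compute optimal value.
f(x*) = 2*0.625^2 + 19*0.625 = 12.6563


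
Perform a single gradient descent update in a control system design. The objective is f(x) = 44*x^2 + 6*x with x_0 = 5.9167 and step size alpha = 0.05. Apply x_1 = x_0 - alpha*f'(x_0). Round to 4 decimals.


We compute the gradient at x_0 and apply the update.
f'(x) = 88*x + 6
f'(5.9167) = 88*5.9167 + 6 = 526.6696
x_1 = 5.9167 - 0.05*526.6696 = -20.4168


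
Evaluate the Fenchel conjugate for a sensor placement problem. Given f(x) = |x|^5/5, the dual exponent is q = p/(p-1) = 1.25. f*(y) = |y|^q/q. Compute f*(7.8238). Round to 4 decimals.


The conjugate exponent q satisfies 1/p + 1/q = 1.
p = 5, so q = 5/(5 - 1) = 1.25
|y|^q = 7.8238^1.25 = 13.085
f*(7.8238) = 13.085 / 1.25 = 10.468


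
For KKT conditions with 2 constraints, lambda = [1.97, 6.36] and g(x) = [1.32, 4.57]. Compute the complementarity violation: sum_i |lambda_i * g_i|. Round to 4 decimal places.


KKT complementary slackness check:
lambda_1 * g_1 = 1.97 * 1.32 = 2.6004
lambda_2 * g_2 = 6.36 * 4.57 = 29.0652
Total violation = 2.6004 + 29.0652 = 31.6656


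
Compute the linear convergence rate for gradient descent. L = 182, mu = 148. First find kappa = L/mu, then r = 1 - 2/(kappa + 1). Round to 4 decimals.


Step 1: Compute the condition number.
kappa = L/mu = 182/148 = 1.2297
Step 2: Compute the convergence rate.
r = 1 - 2/(kappa + 1) = 1 - 2*mu/(L + mu) = (L - mu)/(L + mu) = 34/330 = 0.103


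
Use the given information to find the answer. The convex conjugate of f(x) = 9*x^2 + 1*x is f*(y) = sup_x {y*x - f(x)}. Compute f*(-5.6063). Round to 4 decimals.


f*(y) = sup_x {y*x - a*x^2 - b*x} = sup_x {(y-b)*x - a*x^2}
FOC: (y - b) - 2a*x = 0 => x* = (y - b)/(2a)
x* = (-5.6063 - 1)/(2*9) = -0.367
f*(-5.6063) = (y-b)^2/(4a) = (-5.6063 - 1)^2/(4*9)
= 43.6432/36 = 1.2123


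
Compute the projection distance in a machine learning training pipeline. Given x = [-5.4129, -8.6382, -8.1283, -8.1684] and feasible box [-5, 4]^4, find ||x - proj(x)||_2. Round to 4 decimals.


Project each component onto [-5, 4].
clip(-5.4129) = -5.0, clip(-8.6382) = -5.0, clip(-8.1283) = -5.0, clip(-8.1684) = -5.0
Projection = [-5.0, -5.0, -5.0, -5.0]
Squared diffs: [0.1705, 13.2365, 9.7863, 10.0388]
Distance = sqrt(33.2321) = 5.7647


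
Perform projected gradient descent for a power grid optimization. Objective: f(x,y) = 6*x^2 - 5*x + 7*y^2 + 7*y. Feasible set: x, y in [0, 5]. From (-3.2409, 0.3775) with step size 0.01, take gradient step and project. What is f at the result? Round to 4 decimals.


Step 1: Compute gradient at (-3.2409, 0.3775).
grad_x = 2*6*-3.2409 - 5 = -43.8908
grad_y = 2*7*0.3775 + 7 = 12.285
Step 2: Gradient step.
x_raw = -3.2409 - 0.01*-43.8908 = -2.802
y_raw = 0.3775 - 0.01*12.285 = 0.2547
Step 3: Project onto [0, 5].
x_proj = clip(-2.802) = 0.0
y_proj = clip(0.2547) = 0.2547
Step 4: Evaluate f.
f(0.0, 0.2547) = 2.2365


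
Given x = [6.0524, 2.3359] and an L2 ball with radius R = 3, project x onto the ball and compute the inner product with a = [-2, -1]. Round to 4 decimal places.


Step 1: Compute ||x|| (intermediates to 6 decimals).
||x|| = sqrt(6.0524^2 + 2.3359^2) = 6.487525
Step 2: Project.
Since ||x|| > R, scale = R/||x|| = 3/6.487525 = 0.462426, proj(x) = scale * x
proj(x) = [2.798787, 1.080181]
Step 3: Dot product.
a^T * proj(x) = -2*2.798787 - 1*1.080181 = -6.6778


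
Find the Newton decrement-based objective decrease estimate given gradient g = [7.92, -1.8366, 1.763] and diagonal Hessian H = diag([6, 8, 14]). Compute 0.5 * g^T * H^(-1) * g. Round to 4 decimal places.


Step 1: H is diagonal, so H^(-1) * g = [1.32, -0.2296, 0.1259].
Step 2: g^T H^(-1) g = sum_i g_i^2 / H_ii
  = (7.92)^2/6 + (-1.8366)^2/8 + (1.763)^2/14
  = 10.4544 + 0.4216 + 0.222 = 11.098
Step 3: Objective decrease = 0.5 * g^T H^(-1) g = 5.549


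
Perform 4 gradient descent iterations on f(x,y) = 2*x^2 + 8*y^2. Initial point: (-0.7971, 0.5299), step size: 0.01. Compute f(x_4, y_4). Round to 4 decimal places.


Gradient descent on f(x,y) = 2*x^2 + 8*y^2.
Starting point: (-0.7971, 0.5299), alpha = 0.01
Step 1: grad_x = 2*2*-0.7971 = -3.1884, grad_y = 2*8*0.5299 = 8.4784
  x_1 = -0.7971 - 0.01*-3.1884 = -0.7652
  y_1 = 0.5299 - 0.01*8.4784 = 0.4451
Step 2: grad_x = 2*2*-0.7652 = -3.0609, grad_y = 2*8*0.4451 = 7.1219
  x_2 = -0.7652 - 0.01*-3.0609 = -0.7346
  y_2 = 0.4451 - 0.01*7.1219 = 0.3739
Step 3: grad_x = 2*2*-0.7346 = -2.9384, grad_y = 2*8*0.3739 = 5.9824
  x_3 = -0.7346 - 0.01*-2.9384 = -0.7052
  y_3 = 0.3739 - 0.01*5.9824 = 0.3141
Step 4: grad_x = 2*2*-0.7052 = -2.8209, grad_y = 2*8*0.3141 = 5.0252
  x_4 = -0.7052 - 0.01*-2.8209 = -0.677
  y_4 = 0.3141 - 0.01*5.0252 = 0.2638
f(-0.677, 0.2638) = 2*(-0.677)^2 + 8*0.2638^2 = 1.4735


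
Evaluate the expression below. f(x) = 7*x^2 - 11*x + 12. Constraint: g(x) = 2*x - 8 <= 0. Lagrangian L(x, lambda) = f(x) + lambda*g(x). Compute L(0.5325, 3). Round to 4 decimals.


Step 1: Evaluate f(x).
f(0.5325) = 7*0.5325^2 - 11*0.5325 + 12 = 8.1274
Step 2: Evaluate g(x).
g(0.5325) = 2*0.5325 - 8 = -6.935
Step 3: Compute Lagrangian.
L = 8.1274 + 3*-6.935 = -12.6776


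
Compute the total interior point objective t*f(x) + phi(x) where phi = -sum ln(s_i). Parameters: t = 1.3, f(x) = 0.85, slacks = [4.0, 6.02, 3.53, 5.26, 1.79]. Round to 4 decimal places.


Step 1: Compute log-barrier.
ln values: [1.3863, 1.7951, 1.2613, 1.6601, 0.5822]
phi = -(1.3863 + 1.7951 + 1.2613 + 1.6601 + 0.5822) = -6.685
Step 2: Compute augmented objective.
t*f(x) = 1.3*0.85 = 1.105
Total = 1.105 - 6.685 = -5.58


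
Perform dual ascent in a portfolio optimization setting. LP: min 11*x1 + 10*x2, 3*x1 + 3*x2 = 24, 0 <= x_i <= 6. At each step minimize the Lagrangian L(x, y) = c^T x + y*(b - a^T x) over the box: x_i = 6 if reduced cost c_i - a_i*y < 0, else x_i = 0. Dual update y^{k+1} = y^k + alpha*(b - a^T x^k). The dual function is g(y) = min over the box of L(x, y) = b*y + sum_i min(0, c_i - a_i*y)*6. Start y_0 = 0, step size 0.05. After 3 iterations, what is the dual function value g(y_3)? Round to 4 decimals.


Dual ascent for LP: min 11*x1 + 10*x2, 3*x1 + 3*x2 = 24, 0 <= x_i <= 6
Step 1: y^k = 0.0, reduced costs: (11.0, 10.0)
  x^k = (0.0, 0.0), subgradient = b - a^T x = 24.0
  y^{k+1} = 0.0 + 0.05*24.0 = 1.2
Step 2: y^k = 1.2, reduced costs: (7.4, 6.4)
  x^k = (0.0, 0.0), subgradient = b - a^T x = 24.0
  y^{k+1} = 1.2 + 0.05*24.0 = 2.4
Step 3: y^k = 2.4, reduced costs: (3.8, 2.8)
  x^k = (0.0, 0.0), subgradient = b - a^T x = 24.0
  y^{k+1} = 2.4 + 0.05*24.0 = 3.6
Dual objective at y_3 = 3.6: reduced costs (0.2, -0.8), box minimizer x = (0.0, 6.0)
g(y_3) = b*y + (c1 - a1*y)*x1 + (c2 - a2*y)*x2 = 24*3.6 + 0.2*0.0 + (-0.8)*6.0 = 86.4 + 0.0 - 4.8 = 81.6


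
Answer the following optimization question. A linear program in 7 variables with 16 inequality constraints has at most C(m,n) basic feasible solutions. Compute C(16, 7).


Each vertex corresponds to some choice of n active constraints out of m, so the number of vertices is at most C(m, n) = m! / (n!(m-n)!).
m = 16, n = 7
Numerator: 16 * 15 * 14 * 13 * 12 * 11 * 10
Denominator: 7! = 5040
C(16, 7) = 11440


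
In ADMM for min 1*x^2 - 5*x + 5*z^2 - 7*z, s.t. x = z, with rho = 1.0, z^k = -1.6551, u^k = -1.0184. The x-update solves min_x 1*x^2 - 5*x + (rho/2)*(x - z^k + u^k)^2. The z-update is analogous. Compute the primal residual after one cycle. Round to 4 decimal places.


ADMM iteration with rho = 1.0, z^k = -1.6551, u^k = -1.0184
Step 1: x-update.
Minimize 1*x^2 - 5*x + (1.0/2)*(x + 1.6551 - 1.0184)^2
FOC: (2*1 + 1.0)*x = 5 + 1.0*(-1.6551 + 1.0184)
x^{k+1} = 1.4544
Step 2: z-update.
Minimize 5*z^2 - 7*z + (1.0/2)*(1.4544 - z - 1.0184)^2
FOC: (2*5 + 1.0)*z = 7 + 1.0*(1.4544 - 1.0184)
z^{k+1} = 0.676
Step 3: u-update.
u^{k+1} = -1.0184 + 1.4544 - 0.676 = -0.24
Step 4: Primal residual = |1.4544 - 0.676| = 0.7784


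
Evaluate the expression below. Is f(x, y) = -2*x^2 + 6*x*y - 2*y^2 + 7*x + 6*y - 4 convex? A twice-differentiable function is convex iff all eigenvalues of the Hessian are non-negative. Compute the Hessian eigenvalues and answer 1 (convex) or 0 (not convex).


The Hessian of f(x,y) = -2*x^2 + 6*x*y - 2*y^2 + 7*x + 6*y - 4 is:
H = [[-4, 6], [6, -4]]
Trace = -4 - 4 = -8
Determinant = -4*-4 - (6)^2 = -20
Discriminant = (-8)^2 - 4*-20 = 144.0
Eigenvalues: lambda_1 = -10.0, lambda_2 = 2.0
The function is not convex.

0


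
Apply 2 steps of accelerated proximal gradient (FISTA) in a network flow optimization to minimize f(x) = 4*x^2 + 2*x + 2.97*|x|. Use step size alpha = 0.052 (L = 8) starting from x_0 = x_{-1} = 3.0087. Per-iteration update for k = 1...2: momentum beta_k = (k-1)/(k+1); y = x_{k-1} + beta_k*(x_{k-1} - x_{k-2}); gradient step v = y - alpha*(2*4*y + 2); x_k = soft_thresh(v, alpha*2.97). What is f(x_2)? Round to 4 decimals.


FISTA on f(x) = 4*x^2 + 2*x + 2.97*|x|
L = 8, alpha = 0.052
Iteration 1: beta = 0.0, y = 3.0087 + 0.0*(3.0087 - 3.0087) = 3.0087
  grad(y) = 26.0696, v = y - alpha*grad = 1.6531
  prox(v) = soft_thresh(1.6531, 0.1544) = 1.4986
Iteration 2: beta = 0.3333, y = 1.4986 + 0.3333*(1.4986 - 3.0087) = 0.9953
  grad(y) = 9.9623, v = y - alpha*grad = 0.4772
  prox(v) = soft_thresh(0.4772, 0.1544) = 0.3228
f(x_2) = 4*0.3228^2 + 2*0.3228 + 2.97*|0.3228| = 2.0212


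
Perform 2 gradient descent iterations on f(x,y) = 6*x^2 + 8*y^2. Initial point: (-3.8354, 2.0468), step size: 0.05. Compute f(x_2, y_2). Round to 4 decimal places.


Gradient descent on f(x,y) = 6*x^2 + 8*y^2.
Starting point: (-3.8354, 2.0468), alpha = 0.05
Step 1: grad_x = 2*6*-3.8354 = -46.0248, grad_y = 2*8*2.0468 = 32.7488
  x_1 = -3.8354 - 0.05*-46.0248 = -1.5342
  y_1 = 2.0468 - 0.05*32.7488 = 0.4094
Step 2: grad_x = 2*6*-1.5342 = -18.4099, grad_y = 2*8*0.4094 = 6.5498
  x_2 = -1.5342 - 0.05*-18.4099 = -0.6137
  y_2 = 0.4094 - 0.05*6.5498 = 0.0819
f(-0.6137, 0.0819) = 6*(-0.6137)^2 + 8*0.0819^2 = 2.3131


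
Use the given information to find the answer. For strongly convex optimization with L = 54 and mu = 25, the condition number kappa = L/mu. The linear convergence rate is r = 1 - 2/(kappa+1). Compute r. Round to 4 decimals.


Step 1: Compute the condition number.
kappa = L/mu = 54/25 = 2.16
Step 2: Compute the convergence rate.
r = 1 - 2/(kappa + 1) = 1 - 2*mu/(L + mu) = (L - mu)/(L + mu) = 29/79 = 0.3671


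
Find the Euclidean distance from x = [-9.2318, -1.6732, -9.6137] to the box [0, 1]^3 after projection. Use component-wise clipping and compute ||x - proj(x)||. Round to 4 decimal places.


Project each component onto [0, 1].
clip(-9.2318) = 0.0, clip(-1.6732) = 0.0, clip(-9.6137) = 0.0
Projection = [0.0, 0.0, 0.0]
Squared diffs: [85.2261, 2.7996, 92.4232]
Distance = sqrt(180.4489) = 13.4331


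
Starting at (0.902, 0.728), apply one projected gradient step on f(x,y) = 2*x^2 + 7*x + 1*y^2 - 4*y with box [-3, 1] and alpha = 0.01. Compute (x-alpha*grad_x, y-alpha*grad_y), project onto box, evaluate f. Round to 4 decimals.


Step 1: Compute gradient at (0.902, 0.728).
grad_x = 2*2*0.902 + 7 = 10.608
grad_y = 2*1*0.728 - 4 = -2.544
Step 2: Gradient step.
x_raw = 0.902 - 0.01*10.608 = 0.7959
y_raw = 0.728 - 0.01*-2.544 = 0.7534
Step 3: Project onto [-3, 1].
x_proj = clip(0.7959) = 0.7959
y_proj = clip(0.7534) = 0.7534
Step 4: Evaluate f.
f(0.7959, 0.7534) = 4.3923


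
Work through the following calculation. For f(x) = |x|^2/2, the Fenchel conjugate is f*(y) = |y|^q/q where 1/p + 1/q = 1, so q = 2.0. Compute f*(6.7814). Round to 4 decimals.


The conjugate exponent q satisfies 1/p + 1/q = 1.
p = 2, so q = 2/(2 - 1) = 2.0
|y|^q = 6.7814^2.0 = 45.9874
f*(6.7814) = 45.9874 / 2.0 = 22.9937


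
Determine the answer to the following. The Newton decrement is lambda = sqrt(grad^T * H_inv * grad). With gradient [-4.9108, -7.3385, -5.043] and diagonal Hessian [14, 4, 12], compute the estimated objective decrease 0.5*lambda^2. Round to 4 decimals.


Step 1: H is diagonal, so H^(-1) * g = [-0.3508, -1.8346, -0.4203].
Step 2: g^T H^(-1) g = sum_i g_i^2 / H_ii
  = (-4.9108)^2/14 + (-7.3385)^2/4 + (-5.043)^2/12
  = 1.7226 + 13.4634 + 2.1193 = 17.3053
Step 3: Objective decrease = 0.5 * g^T H^(-1) g = 8.6526


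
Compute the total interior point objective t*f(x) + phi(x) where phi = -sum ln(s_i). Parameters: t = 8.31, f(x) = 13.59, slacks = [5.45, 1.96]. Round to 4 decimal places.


Step 1: Compute log-barrier.
ln values: [1.6956, 0.6729]
phi = -(1.6956 + 0.6729) = -2.3686
Step 2: Compute augmented objective.
t*f(x) = 8.31*13.59 = 112.9329
Total = 112.9329 - 2.3686 = 110.5643


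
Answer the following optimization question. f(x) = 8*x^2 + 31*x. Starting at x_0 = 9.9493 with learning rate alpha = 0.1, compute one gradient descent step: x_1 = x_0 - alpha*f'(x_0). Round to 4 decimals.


We compute the gradient at x_0 and apply the update.
f'(x) = 16*x + 31
f'(9.9493) = 16*9.9493 + 31 = 190.1888
x_1 = 9.9493 - 0.1*190.1888 = -9.0696


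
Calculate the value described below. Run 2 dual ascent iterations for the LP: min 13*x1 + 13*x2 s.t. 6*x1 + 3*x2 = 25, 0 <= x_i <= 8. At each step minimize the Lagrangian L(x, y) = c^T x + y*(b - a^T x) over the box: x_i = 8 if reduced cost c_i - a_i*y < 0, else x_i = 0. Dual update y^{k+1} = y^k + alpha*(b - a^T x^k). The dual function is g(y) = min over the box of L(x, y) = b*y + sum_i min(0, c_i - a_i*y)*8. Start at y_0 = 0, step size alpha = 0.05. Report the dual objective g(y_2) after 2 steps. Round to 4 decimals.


Dual ascent for LP: min 13*x1 + 13*x2, 6*x1 + 3*x2 = 25, 0 <= x_i <= 8
Step 1: y^k = 0.0, reduced costs: (13.0, 13.0)
  x^k = (0.0, 0.0), subgradient = b - a^T x = 25.0
  y^{k+1} = 0.0 + 0.05*25.0 = 1.25
Step 2: y^k = 1.25, reduced costs: (5.5, 9.25)
  x^k = (0.0, 0.0), subgradient = b - a^T x = 25.0
  y^{k+1} = 1.25 + 0.05*25.0 = 2.5
Dual objective at y_2 = 2.5: reduced costs (-2.0, 5.5), box minimizer x = (8.0, 0.0)
g(y_2) = b*y + (c1 - a1*y)*x1 + (c2 - a2*y)*x2 = 25*2.5 + (-2.0)*8.0 + 5.5*0.0 = 62.5 - 16.0 + 0.0 = 46.5


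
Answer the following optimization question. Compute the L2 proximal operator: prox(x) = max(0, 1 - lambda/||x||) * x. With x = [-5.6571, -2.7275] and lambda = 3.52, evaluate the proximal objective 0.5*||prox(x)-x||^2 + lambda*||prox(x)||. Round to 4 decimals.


Step 1: Compute ||x||.
||x|| = 6.2803
Step 2: Compute scaling factor.
scale = max(0, 1 - 3.52/6.2803) = 0.4395
Step 3: prox(x) = [-2.4864, -1.1988]
||prox(x)|| = 2.7603
Step 4: Proximal objective.
0.5*||prox-x||^2 = 6.1952
lambda*||prox|| = 9.7163
Total = 15.9114


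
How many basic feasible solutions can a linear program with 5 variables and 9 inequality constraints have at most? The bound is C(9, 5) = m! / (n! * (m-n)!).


Each vertex corresponds to some choice of n active constraints out of m, so the number of vertices is at most C(m, n) = m! / (n!(m-n)!).
m = 9, n = 5
Numerator: 9 * 8 * 7 * 6 * 5
Denominator: 5! = 120
C(9, 5) = 126


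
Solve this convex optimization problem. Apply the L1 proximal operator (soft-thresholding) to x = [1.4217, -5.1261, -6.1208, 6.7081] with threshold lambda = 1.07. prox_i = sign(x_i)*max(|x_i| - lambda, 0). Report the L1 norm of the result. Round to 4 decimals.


Soft-thresholding with lambda = 1.07:
prox(1.4217) = sign(1.4217)*max(|1.4217| - 1.07, 0) = 0.3517
prox(-5.1261) = sign(-5.1261)*max(|-5.1261| - 1.07, 0) = -4.0561
prox(-6.1208) = sign(-6.1208)*max(|-6.1208| - 1.07, 0) = -5.0508
prox(6.7081) = sign(6.7081)*max(|6.7081| - 1.07, 0) = 5.6381
prox(x) = [0.3517, -4.0561, -5.0508, 5.6381]
||prox(x)||_1 = 0.3517 + 4.0561 + 5.0508 + 5.6381 = 15.0967


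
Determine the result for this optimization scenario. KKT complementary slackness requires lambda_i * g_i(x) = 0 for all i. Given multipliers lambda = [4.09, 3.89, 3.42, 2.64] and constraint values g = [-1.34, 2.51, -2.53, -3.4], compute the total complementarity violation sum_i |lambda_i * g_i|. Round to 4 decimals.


KKT complementary slackness check:
lambda_1 * g_1 = 4.09 * -1.34 = -5.4806
lambda_2 * g_2 = 3.89 * 2.51 = 9.7639
lambda_3 * g_3 = 3.42 * -2.53 = -8.6526
lambda_4 * g_4 = 2.64 * -3.4 = -8.976
Total violation = 5.4806 + 9.7639 + 8.6526 + 8.976 = 32.8731


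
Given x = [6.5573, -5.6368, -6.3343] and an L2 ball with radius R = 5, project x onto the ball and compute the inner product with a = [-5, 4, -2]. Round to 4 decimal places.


Step 1: Compute ||x|| (intermediates to 6 decimals).
||x|| = sqrt(6.5573^2 + (-5.6368)^2 + (-6.3343)^2) = 10.718911
Step 2: Project.
Since ||x|| > R, scale = R/||x|| = 5/10.718911 = 0.466465, proj(x) = scale * x
proj(x) = [3.058751, -2.62937, -2.954729]
Step 3: Dot product.
a^T * proj(x) = -5*3.058751 + 4*(-2.62937) - 2*(-2.954729) = -19.9018


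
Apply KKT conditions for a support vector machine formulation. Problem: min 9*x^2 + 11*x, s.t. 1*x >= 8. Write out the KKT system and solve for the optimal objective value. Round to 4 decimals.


Step 1: Try lambda = 0 (constraint inactive).
x_unc = -11/(2*9) = -0.6111
Check: 1*-0.6111 = -0.6111 < 8 -- violated!
Step 2: Constraint must be active: 1*x = 8
x* = 8/1 = 8.0
lambda = (2*9*8.0 + 11)/1 = 155.0
Step 3: Compute optimal value.
f(x*) = 9*8.0^2 + 11*8.0 = 664.0


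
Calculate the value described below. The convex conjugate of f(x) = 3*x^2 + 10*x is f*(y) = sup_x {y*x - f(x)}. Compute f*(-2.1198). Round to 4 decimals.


f*(y) = sup_x {y*x - a*x^2 - b*x} = sup_x {(y-b)*x - a*x^2}
FOC: (y - b) - 2a*x = 0 => x* = (y - b)/(2a)
x* = (-2.1198 - 10)/(2*3) = -2.02
f*(-2.1198) = (y-b)^2/(4a) = (-2.1198 - 10)^2/(4*3)
= 146.8896/12 = 12.2408


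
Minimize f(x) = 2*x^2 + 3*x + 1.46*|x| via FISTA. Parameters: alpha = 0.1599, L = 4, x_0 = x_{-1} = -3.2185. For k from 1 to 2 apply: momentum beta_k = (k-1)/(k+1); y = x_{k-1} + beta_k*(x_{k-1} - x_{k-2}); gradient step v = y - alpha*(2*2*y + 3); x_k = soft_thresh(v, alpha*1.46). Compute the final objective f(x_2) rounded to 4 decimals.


FISTA on f(x) = 2*x^2 + 3*x + 1.46*|x|
L = 4, alpha = 0.1599
Iteration 1: beta = 0.0, y = -3.2185 + 0.0*(-3.2185 + 3.2185) = -3.2185
  grad(y) = -9.874, v = y - alpha*grad = -1.6396
  prox(v) = soft_thresh(-1.6396, 0.2335) = -1.4062
Iteration 2: beta = 0.3333, y = -1.4062 + 0.3333*(-1.4062 + 3.2185) = -0.8021
  grad(y) = -0.2084, v = y - alpha*grad = -0.7688
  prox(v) = soft_thresh(-0.7688, 0.2335) = -0.5353
f(x_2) = 2*(-0.5353)^2 + 3*(-0.5353) + 1.46*|-0.5353| = -0.2513


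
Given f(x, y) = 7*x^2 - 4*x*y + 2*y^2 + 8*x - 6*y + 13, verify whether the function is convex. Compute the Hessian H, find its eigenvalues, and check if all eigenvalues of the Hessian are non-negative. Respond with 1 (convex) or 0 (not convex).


The Hessian of f(x,y) = 7*x^2 - 4*x*y + 2*y^2 + 8*x - 6*y + 13 is:
H = [[14, -4], [-4, 4]]
Trace = 14 + 4 = 18
Determinant = 14*4 - (-4)^2 = 40
Discriminant = (18)^2 - 4*40 = 164.0
Eigenvalues: lambda_1 = 2.5969, lambda_2 = 15.4031
The function is convex.

1


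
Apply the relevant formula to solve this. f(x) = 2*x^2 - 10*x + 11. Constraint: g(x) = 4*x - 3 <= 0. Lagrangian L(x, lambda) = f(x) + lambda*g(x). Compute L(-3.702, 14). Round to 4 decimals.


Step 1: Evaluate f(x).
f(-3.702) = 2*(-3.702)^2 - 10*(-3.702) + 11 = 75.4296
Step 2: Evaluate g(x).
g(-3.702) = 4*-3.702 - 3 = -17.808
Step 3: Compute Lagrangian.
L = 75.4296 + 14*-17.808 = -173.8824


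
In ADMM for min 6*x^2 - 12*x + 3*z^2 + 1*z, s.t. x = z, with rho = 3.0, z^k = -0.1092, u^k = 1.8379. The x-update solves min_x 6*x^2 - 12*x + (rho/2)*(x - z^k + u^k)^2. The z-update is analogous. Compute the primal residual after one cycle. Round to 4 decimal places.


ADMM iteration with rho = 3.0, z^k = -0.1092, u^k = 1.8379
Step 1: x-update.
Minimize 6*x^2 - 12*x + (3.0/2)*(x + 0.1092 + 1.8379)^2
FOC: (2*6 + 3.0)*x = 12 + 3.0*(-0.1092 - 1.8379)
x^{k+1} = 0.4106
Step 2: z-update.
Minimize 3*z^2 + 1*z + (3.0/2)*(0.4106 - z + 1.8379)^2
FOC: (2*3 + 3.0)*z = -1 + 3.0*(0.4106 + 1.8379)
z^{k+1} = 0.6384
Step 3: u-update.
u^{k+1} = 1.8379 + 0.4106 - 0.6384 = 1.6101
Step 4: Primal residual = |0.4106 - 0.6384| = 0.2278


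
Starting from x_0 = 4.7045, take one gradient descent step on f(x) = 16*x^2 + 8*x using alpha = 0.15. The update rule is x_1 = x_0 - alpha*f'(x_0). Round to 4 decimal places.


We compute the gradient at x_0 and apply the update.
f'(x) = 32*x + 8
f'(4.7045) = 32*4.7045 + 8 = 158.544
x_1 = 4.7045 - 0.15*158.544 = -19.0771


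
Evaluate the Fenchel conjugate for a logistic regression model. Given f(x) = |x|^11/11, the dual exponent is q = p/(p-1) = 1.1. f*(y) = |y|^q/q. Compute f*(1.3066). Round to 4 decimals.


The conjugate exponent q satisfies 1/p + 1/q = 1.
p = 11, so q = 11/(11 - 1) = 1.1
|y|^q = 1.3066^1.1 = 1.342
f*(1.3066) = 1.342 / 1.1 = 1.22


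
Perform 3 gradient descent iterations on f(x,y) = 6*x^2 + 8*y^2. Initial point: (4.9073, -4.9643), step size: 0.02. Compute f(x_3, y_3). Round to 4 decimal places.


Gradient descent on f(x,y) = 6*x^2 + 8*y^2.
Starting point: (4.9073, -4.9643), alpha = 0.02
Step 1: grad_x = 2*6*4.9073 = 58.8876, grad_y = 2*8*-4.9643 = -79.4288
  x_1 = 4.9073 - 0.02*58.8876 = 3.7295
  y_1 = -4.9643 - 0.02*-79.4288 = -3.3757
Step 2: grad_x = 2*6*3.7295 = 44.7546, grad_y = 2*8*-3.3757 = -54.0116
  x_2 = 3.7295 - 0.02*44.7546 = 2.8345
  y_2 = -3.3757 - 0.02*-54.0116 = -2.2955
Step 3: grad_x = 2*6*2.8345 = 34.0135, grad_y = 2*8*-2.2955 = -36.7279
  x_3 = 2.8345 - 0.02*34.0135 = 2.1542
  y_3 = -2.2955 - 0.02*-36.7279 = -1.5609
f(2.1542, -1.5609) = 6*2.1542^2 + 8*(-1.5609)^2 = 47.3353


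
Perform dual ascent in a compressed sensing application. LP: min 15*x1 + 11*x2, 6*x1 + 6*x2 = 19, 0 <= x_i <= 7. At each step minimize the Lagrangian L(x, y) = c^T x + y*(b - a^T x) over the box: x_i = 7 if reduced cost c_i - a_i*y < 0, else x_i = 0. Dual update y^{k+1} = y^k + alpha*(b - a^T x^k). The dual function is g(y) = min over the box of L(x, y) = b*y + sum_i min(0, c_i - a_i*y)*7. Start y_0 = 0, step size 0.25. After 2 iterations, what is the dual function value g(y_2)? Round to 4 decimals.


Dual ascent for LP: min 15*x1 + 11*x2, 6*x1 + 6*x2 = 19, 0 <= x_i <= 7
Step 1: y^k = 0.0, reduced costs: (15.0, 11.0)
  x^k = (0.0, 0.0), subgradient = b - a^T x = 19.0
  y^{k+1} = 0.0 + 0.25*19.0 = 4.75
Step 2: y^k = 4.75, reduced costs: (-13.5, -17.5)
  x^k = (7.0, 7.0), subgradient = b - a^T x = -65.0
  y^{k+1} = 4.75 + 0.25*-65.0 = -11.5
Dual objective at y_2 = -11.5: reduced costs (84.0, 80.0), box minimizer x = (0.0, 0.0)
g(y_2) = b*y + (c1 - a1*y)*x1 + (c2 - a2*y)*x2 = 19*(-11.5) + 84.0*0.0 + 80.0*0.0 = -218.5 + 0.0 + 0.0 = -218.5


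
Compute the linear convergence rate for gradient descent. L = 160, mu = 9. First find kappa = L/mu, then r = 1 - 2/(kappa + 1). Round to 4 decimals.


Step 1: Compute the condition number.
kappa = L/mu = 160/9 = 17.7778
Step 2: Compute the convergence rate.
r = 1 - 2/(kappa + 1) = 1 - 2*mu/(L + mu) = (L - mu)/(L + mu) = 151/169 = 0.8935


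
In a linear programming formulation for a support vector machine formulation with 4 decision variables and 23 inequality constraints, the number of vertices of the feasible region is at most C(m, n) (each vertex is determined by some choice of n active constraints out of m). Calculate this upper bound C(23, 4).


Each vertex corresponds to some choice of n active constraints out of m, so the number of vertices is at most C(m, n) = m! / (n!(m-n)!).
m = 23, n = 4
Numerator: 23 * 22 * 21 * 20
Denominator: 4! = 24
C(23, 4) = 8855


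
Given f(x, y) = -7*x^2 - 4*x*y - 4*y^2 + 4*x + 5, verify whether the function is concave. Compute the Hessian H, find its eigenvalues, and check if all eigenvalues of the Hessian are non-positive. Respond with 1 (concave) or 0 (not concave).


The Hessian of f(x,y) = -7*x^2 - 4*x*y - 4*y^2 + 4*x + 5 is:
H = [[-14, -4], [-4, -8]]
Trace = -14 - 8 = -22
Determinant = -14*-8 - (-4)^2 = 96
Discriminant = (-22)^2 - 4*96 = 100.0
Eigenvalues: lambda_1 = -16.0, lambda_2 = -6.0
The function is concave.

1


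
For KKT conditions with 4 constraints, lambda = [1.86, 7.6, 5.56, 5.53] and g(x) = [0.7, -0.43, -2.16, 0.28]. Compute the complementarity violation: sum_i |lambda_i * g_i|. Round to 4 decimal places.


KKT complementary slackness check:
lambda_1 * g_1 = 1.86 * 0.7 = 1.302
lambda_2 * g_2 = 7.6 * -0.43 = -3.268
lambda_3 * g_3 = 5.56 * -2.16 = -12.0096
lambda_4 * g_4 = 5.53 * 0.28 = 1.5484
Total violation = 1.302 + 3.268 + 12.0096 + 1.5484 = 18.128


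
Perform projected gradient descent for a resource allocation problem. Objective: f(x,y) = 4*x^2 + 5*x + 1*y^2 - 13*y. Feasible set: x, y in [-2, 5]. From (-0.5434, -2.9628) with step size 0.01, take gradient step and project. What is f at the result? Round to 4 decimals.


Step 1: Compute gradient at (-0.5434, -2.9628).
grad_x = 2*4*-0.5434 + 5 = 0.6528
grad_y = 2*1*-2.9628 - 13 = -18.9256
Step 2: Gradient step.
x_raw = -0.5434 - 0.01*0.6528 = -0.5499
y_raw = -2.9628 - 0.01*-18.9256 = -2.7735
Step 3: Project onto [-2, 5].
x_proj = clip(-0.5499) = -0.5499
y_proj = clip(-2.7735) = -2.0
Step 4: Evaluate f.
f(-0.5499, -2.0) = 28.46
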